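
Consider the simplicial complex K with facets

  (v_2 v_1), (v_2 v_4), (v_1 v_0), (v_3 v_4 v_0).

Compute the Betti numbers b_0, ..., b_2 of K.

We work with the vertex ordering v_0 < v_1 < v_2 < v_3 < v_4. The simplices of K, each written with vertices in increasing order, are:

  0-simplices (5): [v_0], [v_1], [v_2], [v_3], [v_4]
  1-simplices (6): [v_0,v_1], [v_0,v_3], [v_0,v_4], [v_1,v_2], [v_2,v_4], [v_3,v_4]
  2-simplices (1): [v_0,v_3,v_4]

so the chain groups are C_0 ≅ Z^5, C_1 ≅ Z^6, C_2 ≅ Z^1.

The boundary map ∂_1: C_1 → C_0 maps an edge to its endpoints' difference, ∂[p,q] = q − p.
The resulting 5×6 matrix has rank 4, and its Smith normal form has invariant factors (1,1,1,1).

Boundary ∂_2: C_2 → C_1 sends each 2-simplex [p,q,r] to [q,r] − [p,r] + [p,q]. For instance
  ∂[v_0,v_3,v_4] = [v_3,v_4] − [v_0,v_4] + [v_0,v_3].
As a 6×1 matrix over Z this has rank 1, with invariant factors (1).

From H_k ≅ ker(∂_k) / im(∂_{k+1}) we obtain:

  H_0: rank C_0 − rank ∂_1 = 5 − 4 = 1, and the invariant factors of ∂_1 are all 1, so H_0 ≅ Z.
  H_1: rank ker ∂_1 − rank ∂_2 = (6 − 4) − 1 = 1, and the invariant factors of ∂_2 are all 1, so H_1 ≅ Z.
  H_2: rank ker ∂_2 − rank ∂_3 = (1 − 1) − 0 = 0, and there is no ∂_3, so H_2 ≅ 0.

Hence the Betti numbers are b_0 = 1, b_1 = 1, b_2 = 0.

b_0 = 1, b_1 = 1, b_2 = 0.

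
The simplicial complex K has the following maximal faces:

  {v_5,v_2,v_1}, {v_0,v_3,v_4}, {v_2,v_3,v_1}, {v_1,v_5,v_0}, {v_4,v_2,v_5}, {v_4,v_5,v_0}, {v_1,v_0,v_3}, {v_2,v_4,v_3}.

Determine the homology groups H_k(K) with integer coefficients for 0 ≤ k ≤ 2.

Fix the vertex order v_0 < v_1 < v_2 < v_3 < v_4 < v_5 and write every simplex with vertices in increasing order. Then dim K = 2 and the simplices of K are:

  0-simplices (6): [v_0], [v_1], [v_2], [v_3], [v_4], [v_5]
  1-simplices (12): [v_0,v_1], [v_0,v_3], [v_0,v_4], [v_0,v_5], [v_1,v_2], [v_1,v_3], [v_1,v_5], [v_2,v_3], [v_2,v_4], [v_2,v_5], [v_3,v_4], [v_4,v_5]
  2-simplices (8): [v_0,v_1,v_3], [v_0,v_1,v_5], [v_0,v_3,v_4], [v_0,v_4,v_5], [v_1,v_2,v_3], [v_1,v_2,v_5], [v_2,v_3,v_4], [v_2,v_4,v_5]

Hence C_0 ≅ Z^6, C_1 ≅ Z^12, C_2 ≅ Z^8.

Boundary ∂_1: C_1 → C_0 is given by ∂[p,q] = [q] − [p].
This gives a 6×12 integer matrix of rank 5; reducing to Smith normal form yields diagonal entries (1,1,1,1,1).

The boundary map ∂_2: C_2 → C_1 acts by ∂[p,q,r] = [q,r] − [p,r] + [p,q]. For instance
  ∂[v_1,v_2,v_3] = [v_2,v_3] − [v_1,v_3] + [v_1,v_2],
  ∂[v_0,v_3,v_4] = [v_3,v_4] − [v_0,v_4] + [v_0,v_3].
As a 12×8 matrix over Z this has rank 7, with invariant factors (1,1,1,1,1,1,1).

Reading off H_k = ker ∂_k / im ∂_{k+1}:

  H_0: rank C_0 − rank ∂_1 = 6 − 5 = 1, and the invariant factors of ∂_1 are all 1, so H_0 = Z.
  H_1: rank ker ∂_1 − rank ∂_2 = (12 − 5) − 7 = 0, and the invariant factors of ∂_2 are all 1, so H_1 = 0.
  H_2: rank ker ∂_2 − rank ∂_3 = (8 − 7) − 0 = 1, and there is no ∂_3, so H_2 = Z.

(K is a triangulation of the 2-sphere S^2.)

H_0 = Z,  H_1 = 0,  H_2 = Z.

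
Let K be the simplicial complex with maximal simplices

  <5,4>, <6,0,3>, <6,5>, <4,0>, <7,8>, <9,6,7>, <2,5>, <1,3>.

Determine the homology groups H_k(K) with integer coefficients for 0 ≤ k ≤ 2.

We work with the vertex ordering 0 < 1 < 2 < 3 < 4 < 5 < 6 < 7 < 8 < 9. The simplices of K, each written with vertices in increasing order, are:

  0-simplices (10): [0], [1], [2], [3], [4], [5], [6], [7], [8], [9]
  1-simplices (12): [0,3], [0,4], [0,6], [1,3], [2,5], [3,6], [4,5], [5,6], [6,7], [6,9], [7,8], [7,9]
  2-simplices (2): [0,3,6], [6,7,9]

Hence C_0 ≅ Z^10, C_1 ≅ Z^12, C_2 ≅ Z^2.

Boundary ∂_1: C_1 → C_0 sends each edge [p,q] (with p < q) to q − p.
As a 10×12 matrix over Z this has rank 9, with invariant factors (1,1,1,1,1,1,1,1,1).

The boundary map ∂_2: C_2 → C_1 maps a triangle to the signed sum of its edges. For instance
  ∂[6,7,9] = [7,9] − [6,9] + [6,7],
  ∂[0,3,6] = [3,6] − [0,6] + [0,3].
The resulting 12×2 matrix has rank 2, and its Smith normal form has invariant factors (1,1).

Reading off H_k = ker ∂_k / im ∂_{k+1}:

  H_0: rank C_0 − rank ∂_1 = 10 − 9 = 1, and the invariant factors of ∂_1 are all 1, so H_0 ≅ Z.
  H_1: rank ker ∂_1 − rank ∂_2 = (12 − 9) − 2 = 1, and the invariant factors of ∂_2 are all 1, so H_1 ≅ Z.
  H_2: rank ker ∂_2 − rank ∂_3 = (2 − 2) − 0 = 0, and there is no ∂_3, so H_2 ≅ 0.

As a check, the Euler characteristic is 10 − 12 + 2 = 0, which agrees with 1 − 1 + 0 = 0.

H_0 = Z,  H_1 = Z,  H_2 = 0.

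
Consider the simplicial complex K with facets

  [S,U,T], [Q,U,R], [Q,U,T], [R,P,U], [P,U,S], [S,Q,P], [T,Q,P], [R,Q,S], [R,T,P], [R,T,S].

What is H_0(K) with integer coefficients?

H_0 = Z.

We work with the vertex ordering P < Q < R < S < T < U. The simplices of K, each written with vertices in increasing order, are:

  0-simplices (6): P, Q, R, S, T, U
  1-simplices (15): PQ, PR, PS, PT, PU, QR, QS, QT, QU, RS, RT, RU, ST, SU, TU
  2-simplices (10): PQS, PQT, PRT, PRU, PSU, QRS, QRU, QTU, RST, STU

Hence C_0 ≅ Z^6, C_1 ≅ Z^15, C_2 ≅ Z^10.

Boundary ∂_1: C_1 → C_0 is given by ∂[p,q] = [q] − [p].
This gives a 6×15 integer matrix of rank 5; reducing to Smith normal form yields diagonal entries (1,1,1,1,1).

Boundary ∂_2: C_2 → C_1 acts by ∂[p,q,r] = [q,r] − [p,r] + [p,q]. For instance
  ∂PQS = QS − PS + PQ,
  ∂STU = TU − SU + ST.
This gives a 15×10 integer matrix of rank 10; reducing to Smith normal form yields diagonal entries (1,1,1,1,1,1,1,1,1,2).

Reading off H_k = ker ∂_k / im ∂_{k+1}:

  H_0: rank C_0 − rank ∂_1 = 6 − 5 = 1, and the invariant factors of ∂_1 are all 1, so H_0 = Z.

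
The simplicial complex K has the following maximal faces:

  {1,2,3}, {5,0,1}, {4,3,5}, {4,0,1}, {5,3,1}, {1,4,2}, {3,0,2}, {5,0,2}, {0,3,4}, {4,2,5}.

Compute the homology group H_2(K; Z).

H_2 ≅ 0.

Take the total order 0 < 1 < 2 < 3 < 4 < 5 on the vertex set. Then K (dimension 2) consists of the simplices:

  0-simplices (6): [0], [1], [2], [3], [4], [5]
  1-simplices (15): [0,1], [0,2], [0,3], [0,4], [0,5], [1,2], [1,3], [1,4], [1,5], [2,3], [2,4], [2,5], [3,4], [3,5], [4,5]
  2-simplices (10): [0,1,4], [0,1,5], [0,2,3], [0,2,5], [0,3,4], [1,2,3], [1,2,4], [1,3,5], [2,4,5], [3,4,5]

giving chain groups C_0 ≅ Z^6, C_1 ≅ Z^15, C_2 ≅ Z^10.

The boundary map ∂_1: C_1 → C_0 is given by ∂[p,q] = [q] − [p]. For instance
  ∂[0,5] = [5] − [0].
The resulting 6×15 matrix has rank 5, and its Smith normal form has invariant factors (1,1,1,1,1).

The boundary map ∂_2: C_2 → C_1 maps a triangle to the signed sum of its edges. For instance
  ∂[1,3,5] = [3,5] − [1,5] + [1,3],
  ∂[0,2,5] = [2,5] − [0,5] + [0,2].
The resulting 15×10 matrix has rank 10, and its Smith normal form has invariant factors (1,1,1,1,1,1,1,1,1,2).

Computing H_k = (kernel of ∂_k) / (image of ∂_{k+1}):

  H_2: rank ker ∂_2 − rank ∂_3 = (10 − 10) − 0 = 0, and there is no ∂_3, so H_2 = 0.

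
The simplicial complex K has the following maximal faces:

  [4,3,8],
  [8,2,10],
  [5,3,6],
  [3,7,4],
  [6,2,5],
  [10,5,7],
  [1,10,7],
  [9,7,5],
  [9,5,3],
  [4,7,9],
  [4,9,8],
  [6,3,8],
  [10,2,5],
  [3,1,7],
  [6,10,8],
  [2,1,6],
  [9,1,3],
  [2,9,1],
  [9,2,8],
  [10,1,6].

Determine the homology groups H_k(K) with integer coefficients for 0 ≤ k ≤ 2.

Order the vertices as 1 < 2 < 3 < 4 < 5 < 6 < 7 < 8 < 9 < 10. Listing each simplex with vertices in this order, K has dimension 2 with simplices:

  0-simplices (10): [1], [2], [3], [4], [5], [6], [7], [8], [9], [10]
  1-simplices (30): (30 of them)
  2-simplices (20): (20 of them)

Hence C_0 ≅ Z^10, C_1 ≅ Z^30, C_2 ≅ Z^20.

∂_1: C_1 → C_0 is given by ∂[p,q] = [q] − [p].
This gives a 10×30 integer matrix of rank 9; reducing to Smith normal form yields diagonal entries (1,1,1,1,1,1,1,1,1).

∂_2: C_2 → C_1 sends each 2-simplex [p,q,r] to [q,r] − [p,r] + [p,q]. For instance
  ∂[2,5,10] = [5,10] − [2,10] + [2,5],
  ∂[1,7,10] = [7,10] − [1,10] + [1,7].
This gives a 30×20 integer matrix of rank 20; reducing to Smith normal form yields diagonal entries (1,1,1,1,1,1,1,1,1,1,1,1,1,1,1,1,1,1,1,2).

Reading off H_k = ker ∂_k / im ∂_{k+1}:

  H_0: rank C_0 − rank ∂_1 = 10 − 9 = 1, and the invariant factors of ∂_1 are all 1, so H_0 = Z.
  H_1: rank ker ∂_1 − rank ∂_2 = (30 − 9) − 20 = 1, and ∂_2 has invariant factor 2 > 1, so H_1 = Z ⊕ Z/2Z.
  H_2: rank ker ∂_2 − rank ∂_3 = (20 − 20) − 0 = 0, and there is no ∂_3, so H_2 = 0.

As a check, the Euler characteristic is 10 − 30 + 20 = 0, which agrees with 1 − 1 + 0 = 0.

H_0 ≅ Z,  H_1 ≅ Z ⊕ Z/2Z,  H_2 = 0.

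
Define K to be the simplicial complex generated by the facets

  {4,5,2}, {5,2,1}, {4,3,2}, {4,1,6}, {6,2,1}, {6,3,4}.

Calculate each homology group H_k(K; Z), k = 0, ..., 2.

H_0 = Z,  H_1 = Z,  H_2 = 0.

Take the total order 1 < 2 < 3 < 4 < 5 < 6 on the vertex set. Then K (dimension 2) consists of the simplices:

  0-simplices (6): [1], [2], [3], [4], [5], [6]
  1-simplices (12): [1,2], [1,4], [1,5], [1,6], [2,3], [2,4], [2,5], [2,6], [3,4], [3,6], [4,5], [4,6]
  2-simplices (6): [1,2,5], [1,2,6], [1,4,6], [2,3,4], [2,4,5], [3,4,6]

Hence C_0 ≅ Z^6, C_1 ≅ Z^12, C_2 ≅ Z^6.

Boundary ∂_1: C_1 → C_0 maps an edge to its endpoints' difference, ∂[p,q] = q − p. For instance
  ∂[1,4] = [4] − [1].
The 6×12 boundary matrix has rank 5 and Smith normal form diag(1,1,1,1,1).

The boundary map ∂_2: C_2 → C_1 acts by ∂[p,q,r] = [q,r] − [p,r] + [p,q]. For instance
  ∂[2,4,5] = [4,5] − [2,5] + [2,4],
  ∂[2,3,4] = [3,4] − [2,4] + [2,3].
As a 12×6 matrix over Z this has rank 6, with invariant factors (1,1,1,1,1,1).

From H_k ≅ ker(∂_k) / im(∂_{k+1}) we obtain:

  H_0: rank C_0 − rank ∂_1 = 6 − 5 = 1, and the invariant factors of ∂_1 are all 1, so H_0 = Z.
  H_1: rank ker ∂_1 − rank ∂_2 = (12 − 5) − 6 = 1, and the invariant factors of ∂_2 are all 1, so H_1 = Z.
  H_2: rank ker ∂_2 − rank ∂_3 = (6 − 6) − 0 = 0, and there is no ∂_3, so H_2 = 0.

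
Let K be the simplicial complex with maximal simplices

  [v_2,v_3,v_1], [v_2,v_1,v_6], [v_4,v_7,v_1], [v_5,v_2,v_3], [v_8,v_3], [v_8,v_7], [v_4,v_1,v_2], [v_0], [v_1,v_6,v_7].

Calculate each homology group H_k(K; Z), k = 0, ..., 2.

Order the vertices as v_0 < v_1 < v_2 < v_3 < v_4 < v_5 < v_6 < v_7 < v_8. Listing each simplex with vertices in this order, K has dimension 2 with simplices:

  0-simplices (9): [v_0], [v_1], [v_2], [v_3], [v_4], [v_5], [v_6], [v_7], [v_8]
  1-simplices (14): [v_1,v_2], [v_1,v_3], [v_1,v_4], [v_1,v_6], [v_1,v_7], [v_2,v_3], [v_2,v_4], [v_2,v_5], [v_2,v_6], [v_3,v_5], [v_3,v_8], [v_4,v_7], [v_6,v_7], [v_7,v_8]
  2-simplices (6): [v_1,v_2,v_3], [v_1,v_2,v_4], [v_1,v_2,v_6], [v_1,v_4,v_7], [v_1,v_6,v_7], [v_2,v_3,v_5]

giving chain groups C_0 ≅ Z^9, C_1 ≅ Z^14, C_2 ≅ Z^6.

Boundary ∂_1: C_1 → C_0 maps an edge to its endpoints' difference, ∂[p,q] = q − p. For instance
  ∂[v_1,v_4] = [v_4] − [v_1].
The resulting 9×14 matrix has rank 7, and its Smith normal form has invariant factors (1,1,1,1,1,1,1).

The boundary map ∂_2: C_2 → C_1 acts by ∂[p,q,r] = [q,r] − [p,r] + [p,q]. For instance
  ∂[v_2,v_3,v_5] = [v_3,v_5] − [v_2,v_5] + [v_2,v_3],
  ∂[v_1,v_6,v_7] = [v_6,v_7] − [v_1,v_7] + [v_1,v_6].
As a 14×6 matrix over Z this has rank 6, with invariant factors (1,1,1,1,1,1).

Now H_k = ker ∂_k / im ∂_{k+1}, so:

  H_0: rank C_0 − rank ∂_1 = 9 − 7 = 2, and the invariant factors of ∂_1 are all 1, so H_0 = Z^2.
  H_1: rank ker ∂_1 − rank ∂_2 = (14 − 7) − 6 = 1, and the invariant factors of ∂_2 are all 1, so H_1 = Z.
  H_2: rank ker ∂_2 − rank ∂_3 = (6 − 6) − 0 = 0, and there is no ∂_3, so H_2 = 0.

H_0 = Z^2,  H_1 = Z,  H_2 = 0.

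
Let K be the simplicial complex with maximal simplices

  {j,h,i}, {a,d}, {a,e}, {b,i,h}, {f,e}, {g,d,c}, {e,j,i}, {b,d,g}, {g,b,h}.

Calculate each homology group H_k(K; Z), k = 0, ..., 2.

Take the total order a < b < c < d < e < f < g < h < i < j on the vertex set. Then K (dimension 2) consists of the simplices:

  0-simplices (10): a, b, c, d, e, f, g, h, i, j
  1-simplices (16): ad, ae, bd, bg, bh, bi, cd, cg, dg, ef, ei, ej, gh, hi, hj, ij
  2-simplices (6): bdg, bgh, bhi, cdg, eij, hij

Hence C_0 ≅ Z^10, C_1 ≅ Z^16, C_2 ≅ Z^6.

Boundary ∂_1: C_1 → C_0 sends each edge [p,q] (with p < q) to q − p. For instance
  ∂dg = g − d.
As a 10×16 matrix over Z this has rank 9, with invariant factors (1,1,1,1,1,1,1,1,1).

Boundary ∂_2: C_2 → C_1 maps a triangle to the signed sum of its edges. For instance
  ∂eij = ij − ej + ei,
  ∂bgh = gh − bh + bg.
The 16×6 boundary matrix has rank 6 and Smith normal form diag(1,1,1,1,1,1).

Now H_k = ker ∂_k / im ∂_{k+1}, so:

  H_0: rank C_0 − rank ∂_1 = 10 − 9 = 1, and the invariant factors of ∂_1 are all 1, so H_0 ≅ Z.
  H_1: rank ker ∂_1 − rank ∂_2 = (16 − 9) − 6 = 1, and the invariant factors of ∂_2 are all 1, so H_1 ≅ Z.
  H_2: rank ker ∂_2 − rank ∂_3 = (6 − 6) − 0 = 0, and there is no ∂_3, so H_2 ≅ 0.

H_0 ≅ Z,  H_1 ≅ Z,  H_2 = 0.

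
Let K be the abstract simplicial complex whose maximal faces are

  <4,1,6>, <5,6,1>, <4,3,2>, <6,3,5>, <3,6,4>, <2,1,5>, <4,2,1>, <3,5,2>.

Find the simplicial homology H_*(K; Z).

H_0 = Z,  H_1 = 0,  H_2 = Z.

We work with the vertex ordering 1 < 2 < 3 < 4 < 5 < 6. The simplices of K, each written with vertices in increasing order, are:

  0-simplices (6): [1], [2], [3], [4], [5], [6]
  1-simplices (12): [1,2], [1,4], [1,5], [1,6], [2,3], [2,4], [2,5], [3,4], [3,5], [3,6], [4,6], [5,6]
  2-simplices (8): [1,2,4], [1,2,5], [1,4,6], [1,5,6], [2,3,4], [2,3,5], [3,4,6], [3,5,6]

Hence C_0 ≅ Z^6, C_1 ≅ Z^12, C_2 ≅ Z^8.

Boundary ∂_1: C_1 → C_0 is given by ∂[p,q] = [q] − [p]. For instance
  ∂[4,6] = [6] − [4].
The resulting 6×12 matrix has rank 5, and its Smith normal form has invariant factors (1,1,1,1,1).

The boundary map ∂_2: C_2 → C_1 acts by ∂[p,q,r] = [q,r] − [p,r] + [p,q]. For instance
  ∂[1,2,4] = [2,4] − [1,4] + [1,2],
  ∂[2,3,5] = [3,5] − [2,5] + [2,3].
The 12×8 boundary matrix has rank 7 and Smith normal form diag(1,1,1,1,1,1,1).

Reading off H_k = ker ∂_k / im ∂_{k+1}:

  H_0: rank C_0 − rank ∂_1 = 6 − 5 = 1, and the invariant factors of ∂_1 are all 1, so H_0 ≅ Z.
  H_1: rank ker ∂_1 − rank ∂_2 = (12 − 5) − 7 = 0, and the invariant factors of ∂_2 are all 1, so H_1 ≅ 0.
  H_2: rank ker ∂_2 − rank ∂_3 = (8 − 7) − 0 = 1, and there is no ∂_3, so H_2 ≅ Z.

As a check, the Euler characteristic is 6 − 12 + 8 = 2, which agrees with 1 − 0 + 1 = 2.
(K is a triangulation of the 2-sphere S^2.)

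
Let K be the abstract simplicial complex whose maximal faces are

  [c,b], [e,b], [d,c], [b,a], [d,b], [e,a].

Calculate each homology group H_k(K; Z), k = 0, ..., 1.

H_0 ≅ Z,  H_1 ≅ Z^2.

We work with the vertex ordering a < b < c < d < e. The simplices of K, each written with vertices in increasing order, are:

  0-simplices (5): a, b, c, d, e
  1-simplices (6): ab, ae, bc, bd, be, cd

Hence C_0 ≅ Z^5, C_1 ≅ Z^6.

Boundary ∂_1: C_1 → C_0 maps an edge to its endpoints' difference, ∂[p,q] = q − p. For instance
  ∂bc = c − b.
The 5×6 boundary matrix has rank 4 and Smith normal form diag(1,1,1,1).

Computing H_k = (kernel of ∂_k) / (image of ∂_{k+1}):

  H_0: rank C_0 − rank ∂_1 = 5 − 4 = 1, and the invariant factors of ∂_1 are all 1, so H_0 ≅ Z.
  H_1: rank ker ∂_1 − rank ∂_2 = (6 − 4) − 0 = 2, and there is no ∂_2, so H_1 ≅ Z^2.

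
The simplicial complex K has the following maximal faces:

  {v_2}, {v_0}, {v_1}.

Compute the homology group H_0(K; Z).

K has 3 vertices.
rank ∂_0 = 0, rank ∂_1 = 0 ⇒ b_0 = 3 − 0 − 0 = 3. So H_0 ≅ Z^3.

H_0 = Z^3.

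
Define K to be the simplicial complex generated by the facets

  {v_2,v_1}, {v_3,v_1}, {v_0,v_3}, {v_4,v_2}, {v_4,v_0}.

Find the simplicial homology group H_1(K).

H_1 ≅ Z.

We work with the vertex ordering v_0 < v_1 < v_2 < v_3 < v_4. The simplices of K, each written with vertices in increasing order, are:

  0-simplices (5): [v_0], [v_1], [v_2], [v_3], [v_4]
  1-simplices (5): [v_0,v_3], [v_0,v_4], [v_1,v_2], [v_1,v_3], [v_2,v_4]

so the chain groups are C_0 ≅ Z^5, C_1 ≅ Z^5.

Boundary ∂_1: C_1 → C_0 sends each edge [p,q] (with p < q) to q − p. For instance
  ∂[v_2,v_4] = [v_4] − [v_2].
As a 5×5 matrix over Z this has rank 4, with invariant factors (1,1,1,1).

Now H_k = ker ∂_k / im ∂_{k+1}, so:

  H_1: rank ker ∂_1 − rank ∂_2 = (5 − 4) − 0 = 1, and there is no ∂_2, so H_1 ≅ Z.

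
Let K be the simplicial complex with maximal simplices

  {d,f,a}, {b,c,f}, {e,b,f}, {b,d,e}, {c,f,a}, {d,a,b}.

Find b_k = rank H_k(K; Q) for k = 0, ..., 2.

b_0 = 1, b_1 = 1, b_2 = 0.

Take the total order a < b < c < d < e < f on the vertex set. Then K (dimension 2) consists of the simplices:

  0-simplices (6): a, b, c, d, e, f
  1-simplices (12): ab, ac, ad, af, bc, bd, be, bf, cf, de, df, ef
  2-simplices (6): abd, acf, adf, bcf, bde, bef

Hence C_0 ≅ Z^6, C_1 ≅ Z^12, C_2 ≅ Z^6.

∂_1: C_1 → C_0 maps an edge to its endpoints' difference, ∂[p,q] = q − p.
The resulting 6×12 matrix has rank 5, and its Smith normal form has invariant factors (1,1,1,1,1).

Boundary ∂_2: C_2 → C_1 acts by ∂[p,q,r] = [q,r] − [p,r] + [p,q]. For instance
  ∂bde = de − be + bd,
  ∂bef = ef − bf + be.
The 12×6 boundary matrix has rank 6 and Smith normal form diag(1,1,1,1,1,1).

Computing H_k = (kernel of ∂_k) / (image of ∂_{k+1}):

  H_0: rank C_0 − rank ∂_1 = 6 − 5 = 1, and the invariant factors of ∂_1 are all 1, so H_0 = Z.
  H_1: rank ker ∂_1 − rank ∂_2 = (12 − 5) − 6 = 1, and the invariant factors of ∂_2 are all 1, so H_1 = Z.
  H_2: rank ker ∂_2 − rank ∂_3 = (6 − 6) − 0 = 0, and there is no ∂_3, so H_2 = 0.

As a check, the Euler characteristic is 6 − 12 + 6 = 0, which agrees with 1 − 1 + 0 = 0.

Hence the Betti numbers are b_0 = 1, b_1 = 1, b_2 = 0.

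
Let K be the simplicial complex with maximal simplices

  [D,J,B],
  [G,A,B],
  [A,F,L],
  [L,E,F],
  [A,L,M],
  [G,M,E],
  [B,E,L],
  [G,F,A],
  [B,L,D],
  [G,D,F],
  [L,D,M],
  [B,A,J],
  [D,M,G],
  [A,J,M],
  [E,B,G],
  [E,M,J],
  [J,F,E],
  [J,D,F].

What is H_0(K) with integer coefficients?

Take the total order A < B < D < E < F < G < J < L < M on the vertex set. Then K (dimension 2) consists of the simplices:

  0-simplices (9): A, B, D, E, F, G, J, L, M
  1-simplices (27): AB, AF, AG, AJ, AL, AM, BD, BE, BG, BJ, BL, DF, DG, DJ, DL, DM, EF, EG, EJ, EL, EM, FG, FJ, FL, GM, JM, LM
  2-simplices (18): ABG, ABJ, AFG, AFL, AJM, ALM, BDJ, BDL, BEG, BEL, DFG, DFJ, DGM, DLM, EFJ, EFL, EGM, EJM

so the chain groups are C_0 ≅ Z^9, C_1 ≅ Z^27, C_2 ≅ Z^18.

∂_1: C_1 → C_0 is given by ∂[p,q] = [q] − [p]. For instance
  ∂FL = L − F.
The 9×27 boundary matrix has rank 8 and Smith normal form diag(1,1,1,1,1,1,1,1).

The boundary map ∂_2: C_2 → C_1 maps a triangle to the signed sum of its edges. For instance
  ∂ALM = LM − AM + AL,
  ∂EFJ = FJ − EJ + EF.
As a 27×18 matrix over Z this has rank 17, with invariant factors (1,1,1,1,1,1,1,1,1,1,1,1,1,1,1,1,1).

Reading off H_k = ker ∂_k / im ∂_{k+1}:

  H_0: rank C_0 − rank ∂_1 = 9 − 8 = 1, and the invariant factors of ∂_1 are all 1, so H_0 = Z.

H_0 = Z.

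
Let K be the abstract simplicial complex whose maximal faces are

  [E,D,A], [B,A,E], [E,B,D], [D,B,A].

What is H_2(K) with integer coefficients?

Order the vertices as A < B < D < E. Listing each simplex with vertices in this order, K has dimension 2 with simplices:

  0-simplices (4): A, B, D, E
  1-simplices (6): AB, AD, AE, BD, BE, DE
  2-simplices (4): ABD, ABE, ADE, BDE

giving chain groups C_0 ≅ Z^4, C_1 ≅ Z^6, C_2 ≅ Z^4.

Boundary ∂_1: C_1 → C_0 is given by ∂[p,q] = [q] − [p].
As a 4×6 matrix over Z this has rank 3, with invariant factors (1,1,1).

Boundary ∂_2: C_2 → C_1 sends each 2-simplex [p,q,r] to [q,r] − [p,r] + [p,q]. For instance
  ∂ABE = BE − AE + AB,
  ∂ADE = DE − AE + AD.
The resulting 6×4 matrix has rank 3, and its Smith normal form has invariant factors (1,1,1).

Computing H_k = (kernel of ∂_k) / (image of ∂_{k+1}):

  H_2: rank ker ∂_2 − rank ∂_3 = (4 − 3) − 0 = 1, and there is no ∂_3, so H_2 ≅ Z.

(K is a triangulation of the 2-sphere S^2.)

H_2 = Z.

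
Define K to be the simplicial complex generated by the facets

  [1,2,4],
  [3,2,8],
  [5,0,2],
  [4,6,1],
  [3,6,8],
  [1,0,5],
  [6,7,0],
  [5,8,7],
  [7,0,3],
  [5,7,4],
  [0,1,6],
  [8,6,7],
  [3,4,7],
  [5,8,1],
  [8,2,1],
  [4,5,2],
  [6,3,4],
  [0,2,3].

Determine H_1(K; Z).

H_1 = Z ⊕ Z/2.

Order the vertices as 0 < 1 < 2 < 3 < 4 < 5 < 6 < 7 < 8. Listing each simplex with vertices in this order, K has dimension 2 with simplices:

  0-simplices (9): [0], [1], [2], [3], [4], [5], [6], [7], [8]
  1-simplices (27): (27 of them)
  2-simplices (18): [0,1,5], [0,1,6], [0,2,3], [0,2,5], [0,3,7], [0,6,7], [1,2,4], [1,2,8], [1,4,6], [1,5,8], [2,3,8], [2,4,5], [3,4,6], [3,4,7], [3,6,8], [4,5,7], [5,7,8], [6,7,8]

giving chain groups C_0 ≅ Z^9, C_1 ≅ Z^27, C_2 ≅ Z^18.

Boundary ∂_1: C_1 → C_0 is given by ∂[p,q] = [q] − [p].
The 9×27 boundary matrix has rank 8 and Smith normal form diag(1,1,1,1,1,1,1,1).

∂_2: C_2 → C_1 maps a triangle to the signed sum of its edges. For instance
  ∂[5,7,8] = [7,8] − [5,8] + [5,7],
  ∂[2,3,8] = [3,8] − [2,8] + [2,3].
As a 27×18 matrix over Z this has rank 18, with invariant factors (1,1,1,1,1,1,1,1,1,1,1,1,1,1,1,1,1,2).

From H_k ≅ ker(∂_k) / im(∂_{k+1}) we obtain:

  H_1: rank ker ∂_1 − rank ∂_2 = (27 − 8) − 18 = 1, and ∂_2 has invariant factor 2 > 1, so H_1 = Z ⊕ Z/2.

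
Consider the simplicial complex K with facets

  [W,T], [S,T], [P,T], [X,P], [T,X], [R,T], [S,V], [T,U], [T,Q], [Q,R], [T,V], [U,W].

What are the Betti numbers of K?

b_0 = 1, b_1 = 4.

K has 9 vertices, 12 edges.
rank ∂_0 = 0, rank ∂_1 = 8 ⇒ b_0 = 9 − 0 − 8 = 1; all invariant factors of ∂_1 are 1 so no torsion. So H_0 ≅ Z.
rank ∂_1 = 8, rank ∂_2 = 0 ⇒ b_1 = 12 − 8 − 0 = 4. So H_1 ≅ Z^4.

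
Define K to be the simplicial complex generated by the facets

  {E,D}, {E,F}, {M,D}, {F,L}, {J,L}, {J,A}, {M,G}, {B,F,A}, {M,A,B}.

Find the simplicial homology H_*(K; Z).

Order the vertices as A < B < D < E < F < G < J < L < M. Listing each simplex with vertices in this order, K has dimension 2 with simplices:

  0-simplices (9): A, B, D, E, F, G, J, L, M
  1-simplices (12): AB, AF, AJ, AM, BF, BM, DE, DM, EF, FL, GM, JL
  2-simplices (2): ABF, ABM

giving chain groups C_0 ≅ Z^9, C_1 ≅ Z^12, C_2 ≅ Z^2.

∂_1: C_1 → C_0 maps an edge to its endpoints' difference, ∂[p,q] = q − p.
The resulting 9×12 matrix has rank 8, and its Smith normal form has invariant factors (1,1,1,1,1,1,1,1).

Boundary ∂_2: C_2 → C_1 maps a triangle to the signed sum of its edges. For instance
  ∂ABF = BF − AF + AB,
  ∂ABM = BM − AM + AB.
This gives a 12×2 integer matrix of rank 2; reducing to Smith normal form yields diagonal entries (1,1).

Now H_k = ker ∂_k / im ∂_{k+1}, so:

  H_0: rank C_0 − rank ∂_1 = 9 − 8 = 1, and the invariant factors of ∂_1 are all 1, so H_0 = Z.
  H_1: rank ker ∂_1 − rank ∂_2 = (12 − 8) − 2 = 2, and the invariant factors of ∂_2 are all 1, so H_1 = Z^2.
  H_2: rank ker ∂_2 − rank ∂_3 = (2 − 2) − 0 = 0, and there is no ∂_3, so H_2 = 0.

H_0 ≅ Z,  H_1 ≅ Z^2,  H_2 = 0.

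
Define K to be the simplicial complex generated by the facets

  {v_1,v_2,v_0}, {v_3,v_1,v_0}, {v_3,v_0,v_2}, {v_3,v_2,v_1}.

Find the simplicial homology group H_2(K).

H_2 = Z.

Fix the vertex order v_0 < v_1 < v_2 < v_3 and write every simplex with vertices in increasing order. Then dim K = 2 and the simplices of K are:

  0-simplices (4): [v_0], [v_1], [v_2], [v_3]
  1-simplices (6): [v_0,v_1], [v_0,v_2], [v_0,v_3], [v_1,v_2], [v_1,v_3], [v_2,v_3]
  2-simplices (4): [v_0,v_1,v_2], [v_0,v_1,v_3], [v_0,v_2,v_3], [v_1,v_2,v_3]

so the chain groups are C_0 ≅ Z^4, C_1 ≅ Z^6, C_2 ≅ Z^4.

∂_1: C_1 → C_0 sends each edge [p,q] (with p < q) to q − p. For instance
  ∂[v_1,v_2] = [v_2] − [v_1].
The 4×6 boundary matrix has rank 3 and Smith normal form diag(1,1,1).

Boundary ∂_2: C_2 → C_1 maps a triangle to the signed sum of its edges. For instance
  ∂[v_0,v_1,v_2] = [v_1,v_2] − [v_0,v_2] + [v_0,v_1],
  ∂[v_0,v_2,v_3] = [v_2,v_3] − [v_0,v_3] + [v_0,v_2].
The resulting 6×4 matrix has rank 3, and its Smith normal form has invariant factors (1,1,1).

From H_k ≅ ker(∂_k) / im(∂_{k+1}) we obtain:

  H_2: rank ker ∂_2 − rank ∂_3 = (4 − 3) − 0 = 1, and there is no ∂_3, so H_2 ≅ Z.

(K is a triangulation of the 2-sphere S^2.)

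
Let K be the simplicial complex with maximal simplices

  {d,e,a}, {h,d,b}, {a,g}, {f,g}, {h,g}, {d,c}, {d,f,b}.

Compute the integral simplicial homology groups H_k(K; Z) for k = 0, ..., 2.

H_0 = Z,  H_1 = Z^2,  H_2 = 0.

Order the vertices as a < b < c < d < e < f < g < h. Listing each simplex with vertices in this order, K has dimension 2 with simplices:

  0-simplices (8): a, b, c, d, e, f, g, h
  1-simplices (12): ad, ae, ag, bd, bf, bh, cd, de, df, dh, fg, gh
  2-simplices (3): ade, bdf, bdh

giving chain groups C_0 ≅ Z^8, C_1 ≅ Z^12, C_2 ≅ Z^3.

Boundary ∂_1: C_1 → C_0 maps an edge to its endpoints' difference, ∂[p,q] = q − p. For instance
  ∂ad = d − a.
The 8×12 boundary matrix has rank 7 and Smith normal form diag(1,1,1,1,1,1,1).

∂_2: C_2 → C_1 sends each 2-simplex [p,q,r] to [q,r] − [p,r] + [p,q]. For instance
  ∂bdf = df − bf + bd,
  ∂bdh = dh − bh + bd.
As a 12×3 matrix over Z this has rank 3, with invariant factors (1,1,1).

Reading off H_k = ker ∂_k / im ∂_{k+1}:

  H_0: rank C_0 − rank ∂_1 = 8 − 7 = 1, and the invariant factors of ∂_1 are all 1, so H_0 ≅ Z.
  H_1: rank ker ∂_1 − rank ∂_2 = (12 − 7) − 3 = 2, and the invariant factors of ∂_2 are all 1, so H_1 ≅ Z^2.
  H_2: rank ker ∂_2 − rank ∂_3 = (3 − 3) − 0 = 0, and there is no ∂_3, so H_2 ≅ 0.

As a check, the Euler characteristic is 8 − 12 + 3 = -1, which agrees with 1 − 2 + 0 = -1.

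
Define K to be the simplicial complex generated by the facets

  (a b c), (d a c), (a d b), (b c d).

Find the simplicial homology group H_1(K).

H_1 = 0.

Order the vertices as a < b < c < d. Listing each simplex with vertices in this order, K has dimension 2 with simplices:

  0-simplices (4): a, b, c, d
  1-simplices (6): ab, ac, ad, bc, bd, cd
  2-simplices (4): abc, abd, acd, bcd

giving chain groups C_0 ≅ Z^4, C_1 ≅ Z^6, C_2 ≅ Z^4.

Boundary ∂_1: C_1 → C_0 sends each edge [p,q] (with p < q) to q − p. For instance
  ∂bd = d − b.
This gives a 4×6 integer matrix of rank 3; reducing to Smith normal form yields diagonal entries (1,1,1).

Boundary ∂_2: C_2 → C_1 sends each 2-simplex [p,q,r] to [q,r] − [p,r] + [p,q]. For instance
  ∂bcd = cd − bd + bc,
  ∂acd = cd − ad + ac.
As a 6×4 matrix over Z this has rank 3, with invariant factors (1,1,1).

From H_k ≅ ker(∂_k) / im(∂_{k+1}) we obtain:

  H_1: rank ker ∂_1 − rank ∂_2 = (6 − 3) − 3 = 0, and the invariant factors of ∂_2 are all 1, so H_1 = 0.

(K is a triangulation of the 2-sphere S^2.)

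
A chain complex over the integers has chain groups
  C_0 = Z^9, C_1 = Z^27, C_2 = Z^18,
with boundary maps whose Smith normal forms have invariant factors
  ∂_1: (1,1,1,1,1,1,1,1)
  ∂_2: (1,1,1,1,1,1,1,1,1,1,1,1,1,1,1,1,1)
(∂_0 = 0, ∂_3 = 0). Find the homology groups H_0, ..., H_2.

H_0: b_0 = 9 − 0 − 8 = 1; torsion from ∂_1 factors > 1: none. So H_0 = Z.
H_1: b_1 = 27 − 8 − 17 = 2; torsion from ∂_2 factors > 1: none. So H_1 = Z^2.
H_2: b_2 = 18 − 17 − 0 = 1; torsion from ∂_3 factors > 1: none. So H_2 = Z.

H_0 = Z,  H_1 = Z^2,  H_2 = Z.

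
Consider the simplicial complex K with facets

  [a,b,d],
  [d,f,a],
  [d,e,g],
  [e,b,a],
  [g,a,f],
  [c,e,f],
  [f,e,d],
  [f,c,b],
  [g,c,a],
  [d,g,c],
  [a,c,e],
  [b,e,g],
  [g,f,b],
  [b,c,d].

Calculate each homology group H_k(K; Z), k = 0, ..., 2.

H_0 = Z,  H_1 = Z^2,  H_2 = Z.

We work with the vertex ordering a < b < c < d < e < f < g. The simplices of K, each written with vertices in increasing order, are:

  0-simplices (7): a, b, c, d, e, f, g
  1-simplices (21): ab, ac, ad, ae, af, ag, bc, bd, be, bf, bg, cd, ce, cf, cg, de, df, dg, ef, eg, fg
  2-simplices (14): abd, abe, ace, acg, adf, afg, bcd, bcf, beg, bfg, cdg, cef, def, deg

giving chain groups C_0 ≅ Z^7, C_1 ≅ Z^21, C_2 ≅ Z^14.

Boundary ∂_1: C_1 → C_0 sends each edge [p,q] (with p < q) to q − p.
The 7×21 boundary matrix has rank 6 and Smith normal form diag(1,1,1,1,1,1).

Boundary ∂_2: C_2 → C_1 acts by ∂[p,q,r] = [q,r] − [p,r] + [p,q]. For instance
  ∂afg = fg − ag + af,
  ∂deg = eg − dg + de.
This gives a 21×14 integer matrix of rank 13; reducing to Smith normal form yields diagonal entries (1,1,1,1,1,1,1,1,1,1,1,1,1).

Reading off H_k = ker ∂_k / im ∂_{k+1}:

  H_0: rank C_0 − rank ∂_1 = 7 − 6 = 1, and the invariant factors of ∂_1 are all 1, so H_0 ≅ Z.
  H_1: rank ker ∂_1 − rank ∂_2 = (21 − 6) − 13 = 2, and the invariant factors of ∂_2 are all 1, so H_1 ≅ Z^2.
  H_2: rank ker ∂_2 − rank ∂_3 = (14 − 13) − 0 = 1, and there is no ∂_3, so H_2 ≅ Z.

(K is a triangulation of the torus T^2.)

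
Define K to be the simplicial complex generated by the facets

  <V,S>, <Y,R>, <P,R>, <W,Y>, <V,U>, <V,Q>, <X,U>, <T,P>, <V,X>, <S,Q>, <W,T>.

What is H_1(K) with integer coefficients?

We work with the vertex ordering P < Q < R < S < T < U < V < W < X < Y. The simplices of K, each written with vertices in increasing order, are:

  0-simplices (10): P, Q, R, S, T, U, V, W, X, Y
  1-simplices (11): PR, PT, QS, QV, RY, SV, TW, UV, UX, VX, WY

Hence C_0 ≅ Z^10, C_1 ≅ Z^11.

The boundary map ∂_1: C_1 → C_0 is given by ∂[p,q] = [q] − [p]. For instance
  ∂WY = Y − W.
This gives a 10×11 integer matrix of rank 8; reducing to Smith normal form yields diagonal entries (1,1,1,1,1,1,1,1).

Computing H_k = (kernel of ∂_k) / (image of ∂_{k+1}):

  H_1: rank ker ∂_1 − rank ∂_2 = (11 − 8) − 0 = 3, and there is no ∂_2, so H_1 = Z^3.

H_1 ≅ Z^3.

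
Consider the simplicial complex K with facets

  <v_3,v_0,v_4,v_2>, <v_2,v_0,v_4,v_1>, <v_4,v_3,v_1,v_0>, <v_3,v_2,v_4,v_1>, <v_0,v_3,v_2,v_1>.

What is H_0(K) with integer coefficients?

H_0 = Z.

Fix the vertex order v_0 < v_1 < v_2 < v_3 < v_4 and write every simplex with vertices in increasing order. Then dim K = 3 and the simplices of K are:

  0-simplices (5): [v_0], [v_1], [v_2], [v_3], [v_4]
  1-simplices (10): [v_0,v_1], [v_0,v_2], [v_0,v_3], [v_0,v_4], [v_1,v_2], [v_1,v_3], [v_1,v_4], [v_2,v_3], [v_2,v_4], [v_3,v_4]
  2-simplices (10): [v_0,v_1,v_2], [v_0,v_1,v_3], [v_0,v_1,v_4], [v_0,v_2,v_3], [v_0,v_2,v_4], [v_0,v_3,v_4], [v_1,v_2,v_3], [v_1,v_2,v_4], [v_1,v_3,v_4], [v_2,v_3,v_4]
  3-simplices (5): [v_0,v_1,v_2,v_3], [v_0,v_1,v_2,v_4], [v_0,v_1,v_3,v_4], [v_0,v_2,v_3,v_4], [v_1,v_2,v_3,v_4]

Hence C_0 ≅ Z^5, C_1 ≅ Z^10, C_2 ≅ Z^10, C_3 ≅ Z^5.

∂_1: C_1 → C_0 sends each edge [p,q] (with p < q) to q − p. For instance
  ∂[v_2,v_3] = [v_3] − [v_2].
The resulting 5×10 matrix has rank 4, and its Smith normal form has invariant factors (1,1,1,1).

The boundary map ∂_2: C_2 → C_1 acts by ∂[p,q,r] = [q,r] − [p,r] + [p,q]. For instance
  ∂[v_0,v_2,v_3] = [v_2,v_3] − [v_0,v_3] + [v_0,v_2],
  ∂[v_0,v_1,v_3] = [v_1,v_3] − [v_0,v_3] + [v_0,v_1].
The 10×10 boundary matrix has rank 6 and Smith normal form diag(1,1,1,1,1,1).

∂_3: C_3 → C_2 sends each 3-simplex σ to the alternating sum Σ_i (−1)^i (σ with its i-th vertex removed). For instance
  ∂[v_0,v_1,v_2,v_3] = [v_1,v_2,v_3] − [v_0,v_2,v_3] + [v_0,v_1,v_3] − [v_0,v_1,v_2],
  ∂[v_0,v_2,v_3,v_4] = [v_2,v_3,v_4] − [v_0,v_3,v_4] + [v_0,v_2,v_4] − [v_0,v_2,v_3].
The 10×5 boundary matrix has rank 4 and Smith normal form diag(1,1,1,1).

From H_k ≅ ker(∂_k) / im(∂_{k+1}) we obtain:

  H_0: rank C_0 − rank ∂_1 = 5 − 4 = 1, and the invariant factors of ∂_1 are all 1, so H_0 ≅ Z.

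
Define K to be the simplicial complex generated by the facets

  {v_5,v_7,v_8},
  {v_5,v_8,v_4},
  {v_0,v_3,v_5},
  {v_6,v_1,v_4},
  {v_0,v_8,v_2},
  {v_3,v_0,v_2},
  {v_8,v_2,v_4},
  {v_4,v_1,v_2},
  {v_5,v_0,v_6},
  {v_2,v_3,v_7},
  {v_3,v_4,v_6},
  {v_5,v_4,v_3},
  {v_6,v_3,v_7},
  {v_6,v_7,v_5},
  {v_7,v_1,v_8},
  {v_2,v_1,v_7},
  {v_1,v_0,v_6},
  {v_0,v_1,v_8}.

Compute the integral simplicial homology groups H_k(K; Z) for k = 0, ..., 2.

We work with the vertex ordering v_0 < v_1 < v_2 < v_3 < v_4 < v_5 < v_6 < v_7 < v_8. The simplices of K, each written with vertices in increasing order, are:

  0-simplices (9): [v_0], [v_1], [v_2], [v_3], [v_4], [v_5], [v_6], [v_7], [v_8]
  1-simplices (27): (27 of them)
  2-simplices (18): (18 of them)

so the chain groups are C_0 ≅ Z^9, C_1 ≅ Z^27, C_2 ≅ Z^18.

The boundary map ∂_1: C_1 → C_0 sends each edge [p,q] (with p < q) to q − p.
This gives a 9×27 integer matrix of rank 8; reducing to Smith normal form yields diagonal entries (1,1,1,1,1,1,1,1).

∂_2: C_2 → C_1 sends each 2-simplex [p,q,r] to [q,r] − [p,r] + [p,q]. For instance
  ∂[v_2,v_4,v_8] = [v_4,v_8] − [v_2,v_8] + [v_2,v_4],
  ∂[v_3,v_4,v_5] = [v_4,v_5] − [v_3,v_5] + [v_3,v_4].
The resulting 27×18 matrix has rank 18, and its Smith normal form has invariant factors (1,1,1,1,1,1,1,1,1,1,1,1,1,1,1,1,1,2).

From H_k ≅ ker(∂_k) / im(∂_{k+1}) we obtain:

  H_0: rank C_0 − rank ∂_1 = 9 − 8 = 1, and the invariant factors of ∂_1 are all 1, so H_0 ≅ Z.
  H_1: rank ker ∂_1 − rank ∂_2 = (27 − 8) − 18 = 1, and ∂_2 has invariant factor 2 > 1, so H_1 ≅ Z ⊕ Z/2.
  H_2: rank ker ∂_2 − rank ∂_3 = (18 − 18) − 0 = 0, and there is no ∂_3, so H_2 ≅ 0.

As a check, the Euler characteristic is 9 − 27 + 18 = 0, which agrees with 1 − 1 + 0 = 0.
(K is a triangulation of the Klein bottle.)

H_0 ≅ Z,  H_1 ≅ Z ⊕ Z/2,  H_2 = 0.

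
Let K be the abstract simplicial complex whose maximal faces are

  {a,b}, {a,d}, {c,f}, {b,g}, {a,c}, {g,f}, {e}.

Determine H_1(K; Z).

H_1 ≅ Z.

Order the vertices as a < b < c < d < e < f < g. Listing each simplex with vertices in this order, K has dimension 1 with simplices:

  0-simplices (7): a, b, c, d, e, f, g
  1-simplices (6): ab, ac, ad, bg, cf, fg

so the chain groups are C_0 ≅ Z^7, C_1 ≅ Z^6.

Boundary ∂_1: C_1 → C_0 maps an edge to its endpoints' difference, ∂[p,q] = q − p.
The 7×6 boundary matrix has rank 5 and Smith normal form diag(1,1,1,1,1).

Now H_k = ker ∂_k / im ∂_{k+1}, so:

  H_1: rank ker ∂_1 − rank ∂_2 = (6 − 5) − 0 = 1, and there is no ∂_2, so H_1 ≅ Z.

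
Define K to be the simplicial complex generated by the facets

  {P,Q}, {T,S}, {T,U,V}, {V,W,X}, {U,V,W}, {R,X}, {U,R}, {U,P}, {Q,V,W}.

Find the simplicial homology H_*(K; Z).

H_0 = Z,  H_1 = Z^2,  H_2 = 0.

Take the total order P < Q < R < S < T < U < V < W < X on the vertex set. Then K (dimension 2) consists of the simplices:

  0-simplices (9): P, Q, R, S, T, U, V, W, X
  1-simplices (14): PQ, PU, QV, QW, RU, RX, ST, TU, TV, UV, UW, VW, VX, WX
  2-simplices (4): QVW, TUV, UVW, VWX

Hence C_0 ≅ Z^9, C_1 ≅ Z^14, C_2 ≅ Z^4.

The boundary map ∂_1: C_1 → C_0 is given by ∂[p,q] = [q] − [p]. For instance
  ∂RX = X − R.
As a 9×14 matrix over Z this has rank 8, with invariant factors (1,1,1,1,1,1,1,1).

The boundary map ∂_2: C_2 → C_1 sends each 2-simplex [p,q,r] to [q,r] − [p,r] + [p,q]. For instance
  ∂QVW = VW − QW + QV,
  ∂TUV = UV − TV + TU.
The 14×4 boundary matrix has rank 4 and Smith normal form diag(1,1,1,1).

Computing H_k = (kernel of ∂_k) / (image of ∂_{k+1}):

  H_0: rank C_0 − rank ∂_1 = 9 − 8 = 1, and the invariant factors of ∂_1 are all 1, so H_0 = Z.
  H_1: rank ker ∂_1 − rank ∂_2 = (14 − 8) − 4 = 2, and the invariant factors of ∂_2 are all 1, so H_1 = Z^2.
  H_2: rank ker ∂_2 − rank ∂_3 = (4 − 4) − 0 = 0, and there is no ∂_3, so H_2 = 0.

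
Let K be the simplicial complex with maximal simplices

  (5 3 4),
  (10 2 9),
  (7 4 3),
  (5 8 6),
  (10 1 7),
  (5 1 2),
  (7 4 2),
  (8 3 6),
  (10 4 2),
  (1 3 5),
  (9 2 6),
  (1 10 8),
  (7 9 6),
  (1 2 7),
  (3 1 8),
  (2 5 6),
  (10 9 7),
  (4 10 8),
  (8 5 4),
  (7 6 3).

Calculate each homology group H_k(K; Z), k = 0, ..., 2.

Fix the vertex order 1 < 2 < 3 < 4 < 5 < 6 < 7 < 8 < 9 < 10 and write every simplex with vertices in increasing order. Then dim K = 2 and the simplices of K are:

  0-simplices (10): [1], [2], [3], [4], [5], [6], [7], [8], [9], [10]
  1-simplices (30): (30 of them)
  2-simplices (20): (20 of them)

so the chain groups are C_0 ≅ Z^10, C_1 ≅ Z^30, C_2 ≅ Z^20.

∂_1: C_1 → C_0 maps an edge to its endpoints' difference, ∂[p,q] = q − p.
The 10×30 boundary matrix has rank 9 and Smith normal form diag(1,1,1,1,1,1,1,1,1).

Boundary ∂_2: C_2 → C_1 acts by ∂[p,q,r] = [q,r] − [p,r] + [p,q]. For instance
  ∂[2,4,10] = [4,10] − [2,10] + [2,4],
  ∂[6,7,9] = [7,9] − [6,9] + [6,7].
This gives a 30×20 integer matrix of rank 20; reducing to Smith normal form yields diagonal entries (1,1,1,1,1,1,1,1,1,1,1,1,1,1,1,1,1,1,1,2).

From H_k ≅ ker(∂_k) / im(∂_{k+1}) we obtain:

  H_0: rank C_0 − rank ∂_1 = 10 − 9 = 1, and the invariant factors of ∂_1 are all 1, so H_0 = Z.
  H_1: rank ker ∂_1 − rank ∂_2 = (30 − 9) − 20 = 1, and ∂_2 has invariant factor 2 > 1, so H_1 = Z ⊕ Z_2.
  H_2: rank ker ∂_2 − rank ∂_3 = (20 − 20) − 0 = 0, and there is no ∂_3, so H_2 = 0.

(K is a triangulation of the Klein bottle.)

H_0 = Z,  H_1 = Z ⊕ Z_2,  H_2 = 0.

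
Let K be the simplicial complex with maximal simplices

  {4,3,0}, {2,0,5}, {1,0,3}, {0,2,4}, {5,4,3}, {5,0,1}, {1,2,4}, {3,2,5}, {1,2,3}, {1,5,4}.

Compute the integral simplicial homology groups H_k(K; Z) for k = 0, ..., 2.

H_0 = Z,  H_1 = Z/2,  H_2 = 0.

Order the vertices as 0 < 1 < 2 < 3 < 4 < 5. Listing each simplex with vertices in this order, K has dimension 2 with simplices:

  0-simplices (6): [0], [1], [2], [3], [4], [5]
  1-simplices (15): [0,1], [0,2], [0,3], [0,4], [0,5], [1,2], [1,3], [1,4], [1,5], [2,3], [2,4], [2,5], [3,4], [3,5], [4,5]
  2-simplices (10): [0,1,3], [0,1,5], [0,2,4], [0,2,5], [0,3,4], [1,2,3], [1,2,4], [1,4,5], [2,3,5], [3,4,5]

giving chain groups C_0 ≅ Z^6, C_1 ≅ Z^15, C_2 ≅ Z^10.

Boundary ∂_1: C_1 → C_0 sends each edge [p,q] (with p < q) to q − p.
The resulting 6×15 matrix has rank 5, and its Smith normal form has invariant factors (1,1,1,1,1).

∂_2: C_2 → C_1 acts by ∂[p,q,r] = [q,r] − [p,r] + [p,q]. For instance
  ∂[1,4,5] = [4,5] − [1,5] + [1,4],
  ∂[0,2,4] = [2,4] − [0,4] + [0,2].
The resulting 15×10 matrix has rank 10, and its Smith normal form has invariant factors (1,1,1,1,1,1,1,1,1,2).

From H_k ≅ ker(∂_k) / im(∂_{k+1}) we obtain:

  H_0: rank C_0 − rank ∂_1 = 6 − 5 = 1, and the invariant factors of ∂_1 are all 1, so H_0 = Z.
  H_1: rank ker ∂_1 − rank ∂_2 = (15 − 5) − 10 = 0, and ∂_2 has invariant factor 2 > 1, so H_1 = Z/2.
  H_2: rank ker ∂_2 − rank ∂_3 = (10 − 10) − 0 = 0, and there is no ∂_3, so H_2 = 0.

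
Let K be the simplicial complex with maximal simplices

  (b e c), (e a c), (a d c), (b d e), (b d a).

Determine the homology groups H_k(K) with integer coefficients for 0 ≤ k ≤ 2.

H_0 = Z,  H_1 = Z,  H_2 = 0.

We work with the vertex ordering a < b < c < d < e. The simplices of K, each written with vertices in increasing order, are:

  0-simplices (5): a, b, c, d, e
  1-simplices (10): ab, ac, ad, ae, bc, bd, be, cd, ce, de
  2-simplices (5): abd, acd, ace, bce, bde

Hence C_0 ≅ Z^5, C_1 ≅ Z^10, C_2 ≅ Z^5.

The boundary map ∂_1: C_1 → C_0 sends each edge [p,q] (with p < q) to q − p. For instance
  ∂ce = e − c.
This gives a 5×10 integer matrix of rank 4; reducing to Smith normal form yields diagonal entries (1,1,1,1).

The boundary map ∂_2: C_2 → C_1 acts by ∂[p,q,r] = [q,r] − [p,r] + [p,q]. For instance
  ∂acd = cd − ad + ac,
  ∂ace = ce − ae + ac.
The resulting 10×5 matrix has rank 5, and its Smith normal form has invariant factors (1,1,1,1,1).

From H_k ≅ ker(∂_k) / im(∂_{k+1}) we obtain:

  H_0: rank C_0 − rank ∂_1 = 5 − 4 = 1, and the invariant factors of ∂_1 are all 1, so H_0 = Z.
  H_1: rank ker ∂_1 − rank ∂_2 = (10 − 4) − 5 = 1, and the invariant factors of ∂_2 are all 1, so H_1 = Z.
  H_2: rank ker ∂_2 − rank ∂_3 = (5 − 5) − 0 = 0, and there is no ∂_3, so H_2 = 0.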